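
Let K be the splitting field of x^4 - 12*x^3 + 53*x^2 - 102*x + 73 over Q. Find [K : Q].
The degree of the splitting field over Q equals the order of the Galois group, so first determine the group. The polynomial is an irreducible quartic over Q and its discriminant is 144 = 12^2, a perfect square, so the Galois group is contained in A_4. The resolvent cubic y^3 - 53*y^2 + 932*y - 5440 splits completely over Q, which gives the Klein four-group V_4. The Galois group V_4 (4T2) has order 4, so the splitting field has degree 4 over Q.

4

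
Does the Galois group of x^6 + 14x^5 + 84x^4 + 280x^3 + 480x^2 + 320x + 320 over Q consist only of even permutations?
Yes

The polynomial is irreducible of degree 6 over Q. Its discriminant is 564385546240000 = 23756800^2, a perfect square. A Galois group lies in the alternating group exactly when the discriminant is a square in Q, so the Galois group ((C_3 x C_3) : C_4) is contained in A_6.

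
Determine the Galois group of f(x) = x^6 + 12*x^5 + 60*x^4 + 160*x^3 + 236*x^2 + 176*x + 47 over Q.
S_4 (also written S4+)

The polynomial f is an irreducible sextic over Q, so G = Gal(f/Q) is one of the 16 transitive subgroups 6T1, ..., 6T16 of S_6. The discriminant of f is 3356224 = 1832^2, a perfect square, so G is contained in A_6. The transitive groups of degree 6 contained in A_6 are: A_4 (6T4, order 12), S_4 (6T7, order 24), (C_3 x C_3) : C_4 (6T10, order 36), PSL(2,5) (6T12, order 60), A_6 (6T15, order 360). By Dedekind's theorem, for a prime p not dividing disc(f) the degrees of the irreducible factors of f mod p form the cycle type of an element of G. Factoring f modulo the 79 such primes p <= 419 (skipping 2, 229, which divide the discriminant), each new pattern first appears at: mod 3: f = (x^3 + x^2 + 2)(x^3 + 2x^2 + x + 1), pattern 3+3; mod 7: f = (x^2 + 4x + 1)(x^4 + x^3 + 6x^2 + 2x + 5), pattern 4+2; mod 23: f = (x + 11)(x + 16)(x^2 + 3x + 20)(x^2 + 5x + 1), pattern 2+2+1+1; mod 193: f = (x + 89)(x + 92)(x + 95)(x + 102)(x + 105)(x + 108), pattern 1+1+1+1+1+1. No other pattern occurs in this range, so the set of observed cycle types is {3+3, 4+2, 2+2+1+1, 1+1+1+1+1+1}. The candidates containing elements of all these cycle types are S_4 (6T7) of order 24, (C_3 x C_3) : C_4 (6T10) of order 36, A_6 (6T15) of order 360; the others are excluded. The observed types are precisely the cycle types that occur in S_4 (6T7). Each of the other remaining candidates has further cycle types, and by the Chebotarev density theorem the matching factorization patterns would occur for a proportion of primes equal to their share of the group: (C_3 x C_3) : C_4 (6T10) additionally contains elements of type 3+1+1+1 (4 of its 36 elements, about 11% of primes); A_6 (6T15) additionally contains elements of type 5+1, 3+1+1+1 (184 of its 360 elements, about 51% of primes). None of the 79 primes tested shows any such pattern (for each of these groups the chance of that is below 10^-4), which rules them out. Hence G = S_4 (6T7), of order 24.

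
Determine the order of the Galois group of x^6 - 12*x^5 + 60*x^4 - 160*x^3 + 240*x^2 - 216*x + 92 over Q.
360

The degree of the splitting field over Q equals the order of the Galois group, so first determine the group. The polynomial f is an irreducible sextic over Q, so G = Gal(f/Q) is one of the 16 transitive subgroups 6T1, ..., 6T16 of S_6. The discriminant of f is 746496000000 = 864000^2, a perfect square, so G is contained in A_6. The transitive groups of degree 6 contained in A_6 are: A_4 (6T4, order 12), S_4 (6T7, order 24), (C_3 x C_3) : C_4 (6T10, order 36), PSL(2,5) (6T12, order 60), A_6 (6T15, order 360). By Dedekind's theorem, for a prime p not dividing disc(f) the degrees of the irreducible factors of f mod p form the cycle type of an element of G. Factoring f modulo the 6 such primes p <= 23 (skipping 2, 3, 5, which divide the discriminant), each new pattern first appears at: mod 7: f = (x + 2)(x^5 + 4x^3 + 2x + 4), pattern 5+1; mod 23: f = (x)(x + 9)(x + 14)(x^3 + 11x^2 + 3x + 18), pattern 3+1+1+1. No other pattern occurs in this range, so the set of observed cycle types is {5+1, 3+1+1+1}. Among the candidates above, the only group containing elements of all these cycle types is A_6 (6T15) — each of A_4 (6T4), S_4 (6T7), (C_3 x C_3) : C_4 (6T10), PSL(2,5) (6T12) lacks at least one of them. Hence G = A_6 (6T15), of order 360. The Galois group A_6 (6T15) has order 360, so the splitting field has degree 360 over Q.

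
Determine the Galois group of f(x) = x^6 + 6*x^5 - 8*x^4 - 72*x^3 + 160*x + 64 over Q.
6T2: S_3

The polynomial f is an irreducible sextic over Q, so G = Gal(f/Q) is one of the 16 transitive subgroups 6T1, ..., 6T16 of S_6. The discriminant of f is 870211913777152, which is not a perfect square, so G is not contained in A_6. The transitive groups of degree 6 not contained in A_6 are: C_6 (6T1, order 6), S_3 (6T2, order 6), D_6 (6T3, order 12), C_3 x S_3 (6T5, order 18), A_4 x C_2 (6T6, order 24), S_4 (6T8, order 24), S_3 x S_3 (6T9, order 36), S_4 x C_2 (6T11, order 48), (S_3 x S_3) : C_2 (6T13, order 72), PGL(2,5) (6T14, order 120), S_6 (6T16, order 720). By Dedekind's theorem, for a prime p not dividing disc(f) the degrees of the irreducible factors of f mod p form the cycle type of an element of G. Factoring f modulo the 23 such primes p <= 97 (skipping 2, 37, which divide the discriminant), each new pattern first appears at: mod 3: f = (x^3 + x^2 + 2)(x^3 + 2x^2 + 2x + 2), pattern 3+3; mod 5: f = (x^2 + 3)(x^2 + 2x + 4)(x^2 + 4x + 2), pattern 2+2+2; mod 67: f = (x + 6)(x + 7)(x + 31)(x + 38)(x + 62)(x + 63), pattern 1+1+1+1+1+1. No other pattern occurs in this range, so the set of observed cycle types is {3+3, 2+2+2, 1+1+1+1+1+1}. The candidates containing elements of all these cycle types are C_6 (6T1) of order 6, S_3 (6T2) of order 6, D_6 (6T3) of order 12, C_3 x S_3 (6T5) of order 18, A_4 x C_2 (6T6) of order 24, S_4 (6T8) of order 24, S_3 x S_3 (6T9) of order 36, S_4 x C_2 (6T11) of order 48, (S_3 x S_3) : C_2 (6T13) of order 72, PGL(2,5) (6T14) of order 120, S_6 (6T16) of order 720; the others are excluded. The observed types are precisely the cycle types that occur in S_3 (6T2). Each of the other remaining candidates has further cycle types, and by the Chebotarev density theorem the matching factorization patterns would occur for a proportion of primes equal to their share of the group: C_6 (6T1) additionally contains elements of type 6 (2 of its 6 elements, about 33% of primes); D_6 (6T3) additionally contains elements of type 6, 2+2+1+1 (5 of its 12 elements, about 42% of primes); C_3 x S_3 (6T5) additionally contains elements of type 6, 3+1+1+1 (10 of its 18 elements, about 56% of primes); A_4 x C_2 (6T6) additionally contains elements of type 6, 2+2+1+1, 2+1+1+1+1 (14 of its 24 elements, about 58% of primes); S_4 (6T8) additionally contains elements of type 4+1+1, 2+2+1+1 (9 of its 24 elements, about 38% of primes); S_3 x S_3 (6T9) additionally contains elements of type 6, 3+1+1+1, 2+2+1+1 (25 of its 36 elements, about 69% of primes); S_4 x C_2 (6T11) additionally contains elements of type 6, 4+2, 4+1+1, 2+2+1+1, 2+1+1+1+1 (32 of its 48 elements, about 67% of primes); (S_3 x S_3) : C_2 (6T13) additionally contains elements of type 6, 4+2, 3+2+1, 3+1+1+1, 2+2+1+1, 2+1+1+1+1 (61 of its 72 elements, about 85% of primes); PGL(2,5) (6T14) additionally contains elements of type 6, 5+1, 4+1+1, 2+2+1+1 (89 of its 120 elements, about 74% of primes); S_6 (6T16) additionally contains elements of type 6, 5+1, 4+2, 4+1+1, 3+2+1, 3+1+1+1, 2+2+1+1, 2+1+1+1+1 (664 of its 720 elements, about 92% of primes). None of the 23 primes tested shows any such pattern (for each of these groups the chance of that is below 10^-4), which rules them out. Hence G = S_3 (6T2), of order 6.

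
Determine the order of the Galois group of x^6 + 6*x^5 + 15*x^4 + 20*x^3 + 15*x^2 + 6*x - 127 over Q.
12

The degree of the splitting field over Q equals the order of the Galois group, so first determine the group. The polynomial f is an irreducible sextic over Q, so G = Gal(f/Q) is one of the 16 transitive subgroups 6T1, ..., 6T16 of S_6. The discriminant of f is 1603087953297408, which is not a perfect square, so G is not contained in A_6. The transitive groups of degree 6 not contained in A_6 are: C_6 (6T1, order 6), S_3 (6T2, order 6), D_6 (6T3, order 12), C_3 x S_3 (6T5, order 18), A_4 x C_2 (6T6, order 24), S_4 (6T8, order 24), S_3 x S_3 (6T9, order 36), S_4 x C_2 (6T11, order 48), (S_3 x S_3) : C_2 (6T13, order 72), PGL(2,5) (6T14, order 120), S_6 (6T16, order 720). By Dedekind's theorem, for a prime p not dividing disc(f) the degrees of the irreducible factors of f mod p form the cycle type of an element of G. Factoring f modulo the 79 such primes p <= 419 (skipping 2, 3, which divide the discriminant), each new pattern first appears at: mod 5: f = (x^2 + 2)(x^2 + 2x + 4)(x^2 + 4x + 1), pattern 2+2+2; mod 7: f = (x^3 + 3x^2 + 3x + 4)(x^3 + 3x^2 + 3x + 5), pattern 3+3; mod 13: f = (x^6 + 6x^5 + 2x^4 + 7x^3 + 2x^2 + 6x + 3), pattern 6; mod 17: f = (x + 8)(x + 11)(x^2 + 9x + 6)(x^2 + 12x + 9), pattern 2+2+1+1; mod 31: f = (x + 5)(x + 8)(x + 12)(x + 21)(x + 25)(x + 28), pattern 1+1+1+1+1+1. No other pattern occurs in this range, so the set of observed cycle types is {2+2+2, 3+3, 6, 2+2+1+1, 1+1+1+1+1+1}. The candidates containing elements of all these cycle types are D_6 (6T3) of order 12, A_4 x C_2 (6T6) of order 24, S_3 x S_3 (6T9) of order 36, S_4 x C_2 (6T11) of order 48, (S_3 x S_3) : C_2 (6T13) of order 72, PGL(2,5) (6T14) of order 120, S_6 (6T16) of order 720; the others are excluded. The observed types are precisely the cycle types that occur in D_6 (6T3). Each of the other remaining candidates has further cycle types, and by the Chebotarev density theorem the matching factorization patterns would occur for a proportion of primes equal to their share of the group: A_4 x C_2 (6T6) additionally contains elements of type 2+1+1+1+1 (3 of its 24 elements, about 12% of primes); S_3 x S_3 (6T9) additionally contains elements of type 3+1+1+1 (4 of its 36 elements, about 11% of primes); S_4 x C_2 (6T11) additionally contains elements of type 4+2, 4+1+1, 2+1+1+1+1 (15 of its 48 elements, about 31% of primes); (S_3 x S_3) : C_2 (6T13) additionally contains elements of type 4+2, 3+2+1, 3+1+1+1, 2+1+1+1+1 (40 of its 72 elements, about 56% of primes); PGL(2,5) (6T14) additionally contains elements of type 5+1, 4+1+1 (54 of its 120 elements, about 45% of primes); S_6 (6T16) additionally contains elements of type 5+1, 4+2, 4+1+1, 3+2+1, 3+1+1+1, 2+1+1+1+1 (499 of its 720 elements, about 69% of primes). None of the 79 primes tested shows any such pattern (for each of these groups the chance of that is below 10^-4), which rules them out. Hence G = D_6 (6T3), of order 12. The Galois group D_6 (6T3) has order 12, so the splitting field has degree 12 over Q.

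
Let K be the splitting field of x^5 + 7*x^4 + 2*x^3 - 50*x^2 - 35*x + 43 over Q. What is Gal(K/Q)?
C_5 (also written C5)

The polynomial f is an irreducible quintic over Q, so G = Gal(f/Q) is a transitive subgroup of S_5: one of C_5 (5T1, order 5), D_5 (5T2, order 10), F_20 (5T3, order 20), A_5 (5T4, order 60) or S_5 (5T5, order 120). The discriminant of f is 15352201216 = 123904^2, a perfect square, so G is contained in A_5. The transitive groups of degree 5 contained in A_5 are: C_5 (5T1, order 5), D_5 (5T2, order 10), A_5 (5T4, order 60). By Dedekind's theorem, for a prime p not dividing disc(f) the degrees of the irreducible factors of f mod p form the cycle type of an element of G. Factoring f modulo the 14 such primes p <= 53 (skipping 2, 11, which divide the discriminant), each new pattern first appears at: mod 3: f = (x^5 + x^4 + 2x^3 + x^2 + x + 1), pattern 5; mod 23: f = (x + 2)(x + 4)(x + 12)(x + 16)(x + 19), pattern 1+1+1+1+1. No other pattern occurs in this range, so the set of observed cycle types is {5, 1+1+1+1+1}. The candidates containing elements of all these cycle types are C_5 (5T1) of order 5, D_5 (5T2) of order 10, A_5 (5T4) of order 60; the others are excluded. The observed types are precisely the cycle types that occur in C_5 (5T1). Each of the other remaining candidates has further cycle types, and by the Chebotarev density theorem the matching factorization patterns would occur for a proportion of primes equal to their share of the group: D_5 (5T2) additionally contains elements of type 2+2+1 (5 of its 10 elements, about 50% of primes); A_5 (5T4) additionally contains elements of type 3+1+1, 2+2+1 (35 of its 60 elements, about 58% of primes). None of the 14 primes tested shows any such pattern (for each of these groups the chance of that is below 10^-4), which rules them out. Hence G = C_5 (5T1), of order 5.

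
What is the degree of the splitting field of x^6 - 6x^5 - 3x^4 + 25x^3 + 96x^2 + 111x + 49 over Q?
18

The degree of the splitting field over Q equals the order of the Galois group, so first determine the group. The polynomial f is an irreducible sextic over Q, so G = Gal(f/Q) is one of the 16 transitive subgroups 6T1, ..., 6T16 of S_6. The discriminant of f is -152796047606667, which is not a perfect square, so G is not contained in A_6. The transitive groups of degree 6 not contained in A_6 are: C_6 (6T1, order 6), S_3 (6T2, order 6), D_6 (6T3, order 12), C_3 x S_3 (6T5, order 18), A_4 x C_2 (6T6, order 24), S_4 (6T8, order 24), S_3 x S_3 (6T9, order 36), S_4 x C_2 (6T11, order 48), (S_3 x S_3) : C_2 (6T13, order 72), PGL(2,5) (6T14, order 120), S_6 (6T16, order 720). By Dedekind's theorem, for a prime p not dividing disc(f) the degrees of the irreducible factors of f mod p form the cycle type of an element of G. Factoring f modulo the 33 such primes p <= 149 (skipping 3, 43, which divide the discriminant), each new pattern first appears at: mod 2: f = (x^6 + x^4 + x^3 + x + 1), pattern 6; mod 7: f = (x)(x + 5)(x + 6)(x^3 + 4x^2 + 3), pattern 3+1+1+1; mod 17: f = (x^2 + 4x + 16)(x^2 + 11x + 16)(x^2 + 13x + 15), pattern 2+2+2; mod 19: f = (x^3 + 16x^2 + x + 13)(x^3 + 16x^2 + 6x + 14), pattern 3+3; mod 73: f = (x + 2)(x + 19)(x + 35)(x + 38)(x + 49)(x + 70), pattern 1+1+1+1+1+1. No other pattern occurs in this range, so the set of observed cycle types is {6, 3+1+1+1, 2+2+2, 3+3, 1+1+1+1+1+1}. The candidates containing elements of all these cycle types are C_3 x S_3 (6T5) of order 18, S_3 x S_3 (6T9) of order 36, (S_3 x S_3) : C_2 (6T13) of order 72, S_6 (6T16) of order 720; the others are excluded. The observed types are precisely the cycle types that occur in C_3 x S_3 (6T5). Each of the other remaining candidates has further cycle types, and by the Chebotarev density theorem the matching factorization patterns would occur for a proportion of primes equal to their share of the group: S_3 x S_3 (6T9) additionally contains elements of type 2+2+1+1 (9 of its 36 elements, about 25% of primes); (S_3 x S_3) : C_2 (6T13) additionally contains elements of type 4+2, 3+2+1, 2+2+1+1, 2+1+1+1+1 (45 of its 72 elements, about 62% of primes); S_6 (6T16) additionally contains elements of type 5+1, 4+2, 4+1+1, 3+2+1, 2+2+1+1, 2+1+1+1+1 (504 of its 720 elements, about 70% of primes). None of the 33 primes tested shows any such pattern (for each of these groups the chance of that is below 10^-4), which rules them out. Hence G = C_3 x S_3 (6T5), of order 18. The Galois group C_3 x S_3 (6T5) has order 18, so the splitting field has degree 18 over Q.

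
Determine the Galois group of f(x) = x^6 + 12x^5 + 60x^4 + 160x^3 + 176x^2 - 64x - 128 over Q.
S_4 x C_2 (order 48)

The polynomial f is an irreducible sextic over Q, so G = Gal(f/Q) is one of the 16 transitive subgroups 6T1, ..., 6T16 of S_6. The discriminant of f is -3603718079512576, which is not a perfect square, so G is not contained in A_6. The transitive groups of degree 6 not contained in A_6 are: C_6 (6T1, order 6), S_3 (6T2, order 6), D_6 (6T3, order 12), C_3 x S_3 (6T5, order 18), A_4 x C_2 (6T6, order 24), S_4 (6T8, order 24), S_3 x S_3 (6T9, order 36), S_4 x C_2 (6T11, order 48), (S_3 x S_3) : C_2 (6T13, order 72), PGL(2,5) (6T14, order 120), S_6 (6T16, order 720). By Dedekind's theorem, for a prime p not dividing disc(f) the degrees of the irreducible factors of f mod p form the cycle type of an element of G. Factoring f modulo the 67 such primes p <= 347 (skipping 2, 229, which divide the discriminant), each new pattern first appears at: mod 3: f = (x^6 + x^3 + 2x^2 + 2x + 1), pattern 6; mod 5: f = (x^3 + x + 1)(x^3 + 2x^2 + 4x + 2), pattern 3+3; mod 7: f = (x + 5)(x + 6)(x^4 + x^3 + 5x^2 + 5x + 6), pattern 4+1+1; mod 13: f = (x^2 + 4x + 11)(x^4 + 8x^3 + 4x^2 + 4x + 12), pattern 4+2; mod 23: f = (x^2 + 4x + 6)(x^2 + 14x + 4)(x^2 + 17x + 10), pattern 2+2+2; mod 29: f = (x + 11)(x + 22)(x^2 + 2x + 28)(x^2 + 6x + 7), pattern 2+2+1+1; mod 193: f = (x + 7)(x + 14)(x + 90)(x + 107)(x + 183)(x + 190), pattern 1+1+1+1+1+1; mod 347: f = (x + 8)(x + 47)(x + 304)(x + 343)(x^2 + 4x + 330), pattern 2+1+1+1+1. No other pattern occurs in this range, so the set of observed cycle types is {6, 3+3, 4+1+1, 4+2, 2+2+2, 2+2+1+1, 1+1+1+1+1+1, 2+1+1+1+1}. The candidates containing elements of all these cycle types are S_4 x C_2 (6T11) of order 48, S_6 (6T16) of order 720; the others are excluded. The observed types are precisely the cycle types that occur in S_4 x C_2 (6T11). Each of the other remaining candidates has further cycle types, and by the Chebotarev density theorem the matching factorization patterns would occur for a proportion of primes equal to their share of the group: S_6 (6T16) additionally contains elements of type 5+1, 3+2+1, 3+1+1+1 (304 of its 720 elements, about 42% of primes). None of the 67 primes tested shows any such pattern (for each of these groups the chance of that is below 10^-4), which rules them out. Hence G = S_4 x C_2 (6T11), of order 48.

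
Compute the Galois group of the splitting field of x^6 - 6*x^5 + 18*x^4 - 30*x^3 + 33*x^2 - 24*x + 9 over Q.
PGL(2,5)

The polynomial f is an irreducible sextic over Q, so G = Gal(f/Q) is one of the 16 transitive subgroups 6T1, ..., 6T16 of S_6. The discriminant of f is -16003008, which is not a perfect square, so G is not contained in A_6. The transitive groups of degree 6 not contained in A_6 are: C_6 (6T1, order 6), S_3 (6T2, order 6), D_6 (6T3, order 12), C_3 x S_3 (6T5, order 18), A_4 x C_2 (6T6, order 24), S_4 (6T8, order 24), S_3 x S_3 (6T9, order 36), S_4 x C_2 (6T11, order 48), (S_3 x S_3) : C_2 (6T13, order 72), PGL(2,5) (6T14, order 120), S_6 (6T16, order 720). By Dedekind's theorem, for a prime p not dividing disc(f) the degrees of the irreducible factors of f mod p form the cycle type of an element of G. Factoring f modulo the 21 such primes p <= 89 (skipping 2, 3, 7, which divide the discriminant), each new pattern first appears at: mod 5: f = (x^6 + 4x^5 + 3x^4 + 3x^2 + x + 4), pattern 6; mod 11: f = (x + 1)(x^5 + 4x^4 + 3x^3 + 9), pattern 5+1; mod 13: f = (x + 7)(x + 11)(x^4 + 2x^3 + 9x^2 + 5x + 4), pattern 4+1+1; mod 23: f = (x + 15)(x + 19)(x^2 + 13x + 3)(x^2 + 16x + 8), pattern 2+2+1+1; mod 43: f = (x^3 + 16x^2 + 6x + 18)(x^3 + 21x^2 + 20x + 22), pattern 3+3; mod 61: f = (x^2 + 12x + 46)(x^2 + 16x + 56)(x^2 + 27x + 5), pattern 2+2+2. No other pattern occurs in this range, so the set of observed cycle types is {6, 5+1, 4+1+1, 2+2+1+1, 3+3, 2+2+2}. The candidates containing elements of all these cycle types are PGL(2,5) (6T14) of order 120, S_6 (6T16) of order 720; the others are excluded. The observed types are precisely the cycle types that occur in PGL(2,5) (6T14) (apart from the identity). Each of the other remaining candidates has further cycle types, and by the Chebotarev density theorem the matching factorization patterns would occur for a proportion of primes equal to their share of the group: S_6 (6T16) additionally contains elements of type 4+2, 3+2+1, 3+1+1+1, 2+1+1+1+1 (265 of its 720 elements, about 37% of primes). None of the 21 primes tested shows any such pattern (for each of these groups the chance of that is below 10^-4), which rules them out. Hence G = PGL(2,5) (6T14), of order 120.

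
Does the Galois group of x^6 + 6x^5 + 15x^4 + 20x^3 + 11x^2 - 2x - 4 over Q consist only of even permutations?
The polynomial is irreducible of degree 6 over Q. Its discriminant is 3356224 = 1832^2, a perfect square. A Galois group lies in the alternating group exactly when the discriminant is a square in Q, so the Galois group (S_4) is contained in A_6.

Yes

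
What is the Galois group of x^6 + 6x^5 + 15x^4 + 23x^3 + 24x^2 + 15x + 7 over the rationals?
6T5: C_3 x S_3

The polynomial f is an irreducible sextic over Q, so G = Gal(f/Q) is one of the 16 transitive subgroups 6T1, ..., 6T16 of S_6. The discriminant of f is -177147, which is not a perfect square, so G is not contained in A_6. The transitive groups of degree 6 not contained in A_6 are: C_6 (6T1, order 6), S_3 (6T2, order 6), D_6 (6T3, order 12), C_3 x S_3 (6T5, order 18), A_4 x C_2 (6T6, order 24), S_4 (6T8, order 24), S_3 x S_3 (6T9, order 36), S_4 x C_2 (6T11, order 48), (S_3 x S_3) : C_2 (6T13, order 72), PGL(2,5) (6T14, order 120), S_6 (6T16, order 720). By Dedekind's theorem, for a prime p not dividing disc(f) the degrees of the irreducible factors of f mod p form the cycle type of an element of G. Factoring f modulo the 33 such primes p <= 139 (skipping 3, which divides the discriminant), each new pattern first appears at: mod 2: f = (x^6 + x^4 + x^3 + x + 1), pattern 6; mod 7: f = (x)(x + 4)(x + 6)(x^3 + 3x^2 + 3x + 5), pattern 3+1+1+1; mod 17: f = (x^2 + x + 7)(x^2 + 7x + 13)(x^2 + 15x + 4), pattern 2+2+2; mod 19: f = (x^3 + 3x^2 + 3x + 10)(x^3 + 3x^2 + 3x + 14), pattern 3+3; mod 73: f = (x + 43)(x + 44)(x + 45)(x + 52)(x + 53)(x + 61), pattern 1+1+1+1+1+1. No other pattern occurs in this range, so the set of observed cycle types is {6, 3+1+1+1, 2+2+2, 3+3, 1+1+1+1+1+1}. The candidates containing elements of all these cycle types are C_3 x S_3 (6T5) of order 18, S_3 x S_3 (6T9) of order 36, (S_3 x S_3) : C_2 (6T13) of order 72, S_6 (6T16) of order 720; the others are excluded. The observed types are precisely the cycle types that occur in C_3 x S_3 (6T5). Each of the other remaining candidates has further cycle types, and by the Chebotarev density theorem the matching factorization patterns would occur for a proportion of primes equal to their share of the group: S_3 x S_3 (6T9) additionally contains elements of type 2+2+1+1 (9 of its 36 elements, about 25% of primes); (S_3 x S_3) : C_2 (6T13) additionally contains elements of type 4+2, 3+2+1, 2+2+1+1, 2+1+1+1+1 (45 of its 72 elements, about 62% of primes); S_6 (6T16) additionally contains elements of type 5+1, 4+2, 4+1+1, 3+2+1, 2+2+1+1, 2+1+1+1+1 (504 of its 720 elements, about 70% of primes). None of the 33 primes tested shows any such pattern (for each of these groups the chance of that is below 10^-4), which rules them out. Hence G = C_3 x S_3 (6T5), of order 18.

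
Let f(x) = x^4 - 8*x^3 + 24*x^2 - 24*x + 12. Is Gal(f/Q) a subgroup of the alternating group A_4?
Yes

The polynomial is irreducible of degree 4 over Q. Its discriminant is 331776 = 576^2, a perfect square. A Galois group lies in the alternating group exactly when the discriminant is a square in Q, so the Galois group (A_4) is contained in A_4.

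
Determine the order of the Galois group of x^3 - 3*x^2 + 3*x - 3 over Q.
6

The degree of the splitting field over Q equals the order of the Galois group, so first determine the group. The polynomial is an irreducible cubic over Q and its discriminant is -108, which is not a perfect square. For an irreducible cubic, a non-square discriminant gives Galois group S_3. The Galois group S_3 (3T2) has order 6, so the splitting field has degree 6 over Q.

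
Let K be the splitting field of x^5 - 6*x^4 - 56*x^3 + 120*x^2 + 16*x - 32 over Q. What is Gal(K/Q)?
The polynomial f is an irreducible quintic over Q, so G = Gal(f/Q) is a transitive subgroup of S_5: one of C_5 (5T1, order 5), D_5 (5T2, order 10), F_20 (5T3, order 20), A_5 (5T4, order 60) or S_5 (5T5, order 120). The discriminant of f is 224771578003456 = 14992384^2, a perfect square, so G is contained in A_5. The transitive groups of degree 5 contained in A_5 are: C_5 (5T1, order 5), D_5 (5T2, order 10), A_5 (5T4, order 60). By Dedekind's theorem, for a prime p not dividing disc(f) the degrees of the irreducible factors of f mod p form the cycle type of an element of G. Factoring f modulo the 14 such primes p <= 53 (skipping 2, 11, which divide the discriminant), each new pattern first appears at: mod 3: f = (x^5 + x^3 + x + 1), pattern 5; mod 23: f = (x + 2)(x + 5)(x + 6)(x + 9)(x + 18), pattern 1+1+1+1+1. No other pattern occurs in this range, so the set of observed cycle types is {5, 1+1+1+1+1}. The candidates containing elements of all these cycle types are C_5 (5T1) of order 5, D_5 (5T2) of order 10, A_5 (5T4) of order 60; the others are excluded. The observed types are precisely the cycle types that occur in C_5 (5T1). Each of the other remaining candidates has further cycle types, and by the Chebotarev density theorem the matching factorization patterns would occur for a proportion of primes equal to their share of the group: D_5 (5T2) additionally contains elements of type 2+2+1 (5 of its 10 elements, about 50% of primes); A_5 (5T4) additionally contains elements of type 3+1+1, 2+2+1 (35 of its 60 elements, about 58% of primes). None of the 14 primes tested shows any such pattern (for each of these groups the chance of that is below 10^-4), which rules them out. Hence G = C_5 (5T1), of order 5.

C_5, the cyclic group of order 5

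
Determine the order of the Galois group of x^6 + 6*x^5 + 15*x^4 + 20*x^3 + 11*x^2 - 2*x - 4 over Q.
24

The degree of the splitting field over Q equals the order of the Galois group, so first determine the group. The polynomial f is an irreducible sextic over Q, so G = Gal(f/Q) is one of the 16 transitive subgroups 6T1, ..., 6T16 of S_6. The discriminant of f is 3356224 = 1832^2, a perfect square, so G is contained in A_6. The transitive groups of degree 6 contained in A_6 are: A_4 (6T4, order 12), S_4 (6T7, order 24), (C_3 x C_3) : C_4 (6T10, order 36), PSL(2,5) (6T12, order 60), A_6 (6T15, order 360). By Dedekind's theorem, for a prime p not dividing disc(f) the degrees of the irreducible factors of f mod p form the cycle type of an element of G. Factoring f modulo the 79 such primes p <= 419 (skipping 2, 229, which divide the discriminant), each new pattern first appears at: mod 3: f = (x^3 + x^2 + x + 2)(x^3 + 2x^2 + 1), pattern 3+3; mod 7: f = (x^2 + 2x + 5)(x^4 + 4x^3 + 2x^2 + 3x + 2), pattern 4+2; mod 23: f = (x + 10)(x + 15)(x^2 + x + 18)(x^2 + 3x + 20), pattern 2+2+1+1; mod 193: f = (x + 88)(x + 91)(x + 94)(x + 101)(x + 104)(x + 107), pattern 1+1+1+1+1+1. No other pattern occurs in this range, so the set of observed cycle types is {3+3, 4+2, 2+2+1+1, 1+1+1+1+1+1}. The candidates containing elements of all these cycle types are S_4 (6T7) of order 24, (C_3 x C_3) : C_4 (6T10) of order 36, A_6 (6T15) of order 360; the others are excluded. The observed types are precisely the cycle types that occur in S_4 (6T7). Each of the other remaining candidates has further cycle types, and by the Chebotarev density theorem the matching factorization patterns would occur for a proportion of primes equal to their share of the group: (C_3 x C_3) : C_4 (6T10) additionally contains elements of type 3+1+1+1 (4 of its 36 elements, about 11% of primes); A_6 (6T15) additionally contains elements of type 5+1, 3+1+1+1 (184 of its 360 elements, about 51% of primes). None of the 79 primes tested shows any such pattern (for each of these groups the chance of that is below 10^-4), which rules them out. Hence G = S_4 (6T7), of order 24. The Galois group S_4 (6T7) has order 24, so the splitting field has degree 24 over Q.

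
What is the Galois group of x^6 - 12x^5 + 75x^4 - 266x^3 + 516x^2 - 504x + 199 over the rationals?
The polynomial f is an irreducible sextic over Q, so G = Gal(f/Q) is one of the 16 transitive subgroups 6T1, ..., 6T16 of S_6. The discriminant of f is -5217636731328, which is not a perfect square, so G is not contained in A_6. The transitive groups of degree 6 not contained in A_6 are: C_6 (6T1, order 6), S_3 (6T2, order 6), D_6 (6T3, order 12), C_3 x S_3 (6T5, order 18), A_4 x C_2 (6T6, order 24), S_4 (6T8, order 24), S_3 x S_3 (6T9, order 36), S_4 x C_2 (6T11, order 48), (S_3 x S_3) : C_2 (6T13, order 72), PGL(2,5) (6T14, order 120), S_6 (6T16, order 720). By Dedekind's theorem, for a prime p not dividing disc(f) the degrees of the irreducible factors of f mod p form the cycle type of an element of G. Factoring f modulo the 21 such primes p <= 89 (skipping 2, 3, 7, which divide the discriminant), each new pattern first appears at: mod 5: f = (x^6 + 3x^5 + 4x^3 + x^2 + x + 4), pattern 6; mod 11: f = (x + 1)(x^5 + 9x^4 + 9x^2 + x + 1), pattern 5+1; mod 13: f = (x + 1)(x + 3)(x^4 + 10x^3 + 6x^2 + 5x + 10), pattern 4+1+1; mod 23: f = (x + 9)(x + 11)(x^2 + x + 14)(x^2 + 13x + 14), pattern 2+2+1+1; mod 43: f = (x^3 + 32x^2 + 41x + 1)(x^3 + 42x^2 + 23x + 27), pattern 3+3; mod 61: f = (x^2 + x + 28)(x^2 + 12x + 30)(x^2 + 36x + 25), pattern 2+2+2. No other pattern occurs in this range, so the set of observed cycle types is {6, 5+1, 4+1+1, 2+2+1+1, 3+3, 2+2+2}. The candidates containing elements of all these cycle types are PGL(2,5) (6T14) of order 120, S_6 (6T16) of order 720; the others are excluded. The observed types are precisely the cycle types that occur in PGL(2,5) (6T14) (apart from the identity). Each of the other remaining candidates has further cycle types, and by the Chebotarev density theorem the matching factorization patterns would occur for a proportion of primes equal to their share of the group: S_6 (6T16) additionally contains elements of type 4+2, 3+2+1, 3+1+1+1, 2+1+1+1+1 (265 of its 720 elements, about 37% of primes). None of the 21 primes tested shows any such pattern (for each of these groups the chance of that is below 10^-4), which rules them out. Hence G = PGL(2,5) (6T14), of order 120.

6T14: PGL(2,5)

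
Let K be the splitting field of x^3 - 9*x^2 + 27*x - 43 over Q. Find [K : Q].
The degree of the splitting field over Q equals the order of the Galois group, so first determine the group. The polynomial is an irreducible cubic over Q and its discriminant is -6912, which is not a perfect square. For an irreducible cubic, a non-square discriminant gives Galois group S_3. The Galois group S_3 (3T2) has order 6, so the splitting field has degree 6 over Q.

6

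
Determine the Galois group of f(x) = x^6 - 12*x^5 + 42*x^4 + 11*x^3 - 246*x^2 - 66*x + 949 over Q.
The polynomial f is an irreducible sextic over Q, so G = Gal(f/Q) is one of the 16 transitive subgroups 6T1, ..., 6T16 of S_6. The discriminant of f is -152796047606667, which is not a perfect square, so G is not contained in A_6. The transitive groups of degree 6 not contained in A_6 are: C_6 (6T1, order 6), S_3 (6T2, order 6), D_6 (6T3, order 12), C_3 x S_3 (6T5, order 18), A_4 x C_2 (6T6, order 24), S_4 (6T8, order 24), S_3 x S_3 (6T9, order 36), S_4 x C_2 (6T11, order 48), (S_3 x S_3) : C_2 (6T13, order 72), PGL(2,5) (6T14, order 120), S_6 (6T16, order 720). By Dedekind's theorem, for a prime p not dividing disc(f) the degrees of the irreducible factors of f mod p form the cycle type of an element of G. Factoring f modulo the 33 such primes p <= 149 (skipping 3, 43, which divide the discriminant), each new pattern first appears at: mod 2: f = (x^6 + x^3 + 1), pattern 6; mod 7: f = (x + 4)(x + 5)(x + 6)(x^3 + x^2 + 2x + 4), pattern 3+1+1+1; mod 17: f = (x^2 + 7)(x^2 + 7x + 3)(x^2 + 15x + 12), pattern 2+2+2; mod 19: f = (x^3 + 13x^2 + 10x + 3)(x^3 + 13x^2 + 15x + 6), pattern 3+3; mod 73: f = (x)(x + 21)(x + 32)(x + 35)(x + 51)(x + 68), pattern 1+1+1+1+1+1. No other pattern occurs in this range, so the set of observed cycle types is {6, 3+1+1+1, 2+2+2, 3+3, 1+1+1+1+1+1}. The candidates containing elements of all these cycle types are C_3 x S_3 (6T5) of order 18, S_3 x S_3 (6T9) of order 36, (S_3 x S_3) : C_2 (6T13) of order 72, S_6 (6T16) of order 720; the others are excluded. The observed types are precisely the cycle types that occur in C_3 x S_3 (6T5). Each of the other remaining candidates has further cycle types, and by the Chebotarev density theorem the matching factorization patterns would occur for a proportion of primes equal to their share of the group: S_3 x S_3 (6T9) additionally contains elements of type 2+2+1+1 (9 of its 36 elements, about 25% of primes); (S_3 x S_3) : C_2 (6T13) additionally contains elements of type 4+2, 3+2+1, 2+2+1+1, 2+1+1+1+1 (45 of its 72 elements, about 62% of primes); S_6 (6T16) additionally contains elements of type 5+1, 4+2, 4+1+1, 3+2+1, 2+2+1+1, 2+1+1+1+1 (504 of its 720 elements, about 70% of primes). None of the 33 primes tested shows any such pattern (for each of these groups the chance of that is below 10^-4), which rules them out. Hence G = C_3 x S_3 (6T5), of order 18.

6T5: C_3 x S_3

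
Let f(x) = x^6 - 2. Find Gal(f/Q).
The polynomial f is an irreducible sextic over Q, so G = Gal(f/Q) is one of the 16 transitive subgroups 6T1, ..., 6T16 of S_6. The discriminant of f is 1492992, which is not a perfect square, so G is not contained in A_6. The transitive groups of degree 6 not contained in A_6 are: C_6 (6T1, order 6), S_3 (6T2, order 6), D_6 (6T3, order 12), C_3 x S_3 (6T5, order 18), A_4 x C_2 (6T6, order 24), S_4 (6T8, order 24), S_3 x S_3 (6T9, order 36), S_4 x C_2 (6T11, order 48), (S_3 x S_3) : C_2 (6T13, order 72), PGL(2,5) (6T14, order 120), S_6 (6T16, order 720). By Dedekind's theorem, for a prime p not dividing disc(f) the degrees of the irreducible factors of f mod p form the cycle type of an element of G. Factoring f modulo the 79 such primes p <= 419 (skipping 2, 3, which divide the discriminant), each new pattern first appears at: mod 5: f = (x^2 + 2)(x^2 + x + 2)(x^2 + 4x + 2), pattern 2+2+2; mod 7: f = (x^3 + 3)(x^3 + 4), pattern 3+3; mod 13: f = (x^6 + 11), pattern 6; mod 17: f = (x + 5)(x + 12)(x^2 + 5x + 8)(x^2 + 12x + 8), pattern 2+2+1+1; mod 31: f = (x + 2)(x + 10)(x + 12)(x + 19)(x + 21)(x + 29), pattern 1+1+1+1+1+1. No other pattern occurs in this range, so the set of observed cycle types is {2+2+2, 3+3, 6, 2+2+1+1, 1+1+1+1+1+1}. The candidates containing elements of all these cycle types are D_6 (6T3) of order 12, A_4 x C_2 (6T6) of order 24, S_3 x S_3 (6T9) of order 36, S_4 x C_2 (6T11) of order 48, (S_3 x S_3) : C_2 (6T13) of order 72, PGL(2,5) (6T14) of order 120, S_6 (6T16) of order 720; the others are excluded. The observed types are precisely the cycle types that occur in D_6 (6T3). Each of the other remaining candidates has further cycle types, and by the Chebotarev density theorem the matching factorization patterns would occur for a proportion of primes equal to their share of the group: A_4 x C_2 (6T6) additionally contains elements of type 2+1+1+1+1 (3 of its 24 elements, about 12% of primes); S_3 x S_3 (6T9) additionally contains elements of type 3+1+1+1 (4 of its 36 elements, about 11% of primes); S_4 x C_2 (6T11) additionally contains elements of type 4+2, 4+1+1, 2+1+1+1+1 (15 of its 48 elements, about 31% of primes); (S_3 x S_3) : C_2 (6T13) additionally contains elements of type 4+2, 3+2+1, 3+1+1+1, 2+1+1+1+1 (40 of its 72 elements, about 56% of primes); PGL(2,5) (6T14) additionally contains elements of type 5+1, 4+1+1 (54 of its 120 elements, about 45% of primes); S_6 (6T16) additionally contains elements of type 5+1, 4+2, 4+1+1, 3+2+1, 3+1+1+1, 2+1+1+1+1 (499 of its 720 elements, about 69% of primes). None of the 79 primes tested shows any such pattern (for each of these groups the chance of that is below 10^-4), which rules them out. Hence G = D_6 (6T3), of order 12.

D_6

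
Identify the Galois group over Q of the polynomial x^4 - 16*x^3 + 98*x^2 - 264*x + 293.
A_4 (also written A4)

The polynomial is an irreducible quartic over Q and its discriminant is 12845056 = 3584^2, a perfect square, so the Galois group is contained in A_4. The resolvent cubic y^3 - 98*y^2 + 3052*y - 29848 is irreducible over Q. An irreducible resolvent with square discriminant gives A_4.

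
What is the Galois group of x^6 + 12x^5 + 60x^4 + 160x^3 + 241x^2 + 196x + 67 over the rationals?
6T7: S_4

The polynomial f is an irreducible sextic over Q, so G = Gal(f/Q) is one of the 16 transitive subgroups 6T1, ..., 6T16 of S_6. The discriminant of f is 61504 = 248^2, a perfect square, so G is contained in A_6. The transitive groups of degree 6 contained in A_6 are: A_4 (6T4, order 12), S_4 (6T7, order 24), (C_3 x C_3) : C_4 (6T10, order 36), PSL(2,5) (6T12, order 60), A_6 (6T15, order 360). By Dedekind's theorem, for a prime p not dividing disc(f) the degrees of the irreducible factors of f mod p form the cycle type of an element of G. Factoring f modulo the 79 such primes p <= 419 (skipping 2, 31, which divide the discriminant), each new pattern first appears at: mod 3: f = (x^2 + x + 2)(x^4 + 2x^3 + 2x^2 + x + 2), pattern 4+2; mod 5: f = (x^3 + x + 1)(x^3 + 2x^2 + 4x + 2), pattern 3+3; mod 11: f = (x + 5)(x + 10)(x^2 + 3)(x^2 + 8x + 8), pattern 2+2+1+1; mod 67: f = (x)(x + 4)(x + 5)(x + 13)(x + 58)(x + 66), pattern 1+1+1+1+1+1. No other pattern occurs in this range, so the set of observed cycle types is {4+2, 3+3, 2+2+1+1, 1+1+1+1+1+1}. The candidates containing elements of all these cycle types are S_4 (6T7) of order 24, (C_3 x C_3) : C_4 (6T10) of order 36, A_6 (6T15) of order 360; the others are excluded. The observed types are precisely the cycle types that occur in S_4 (6T7). Each of the other remaining candidates has further cycle types, and by the Chebotarev density theorem the matching factorization patterns would occur for a proportion of primes equal to their share of the group: (C_3 x C_3) : C_4 (6T10) additionally contains elements of type 3+1+1+1 (4 of its 36 elements, about 11% of primes); A_6 (6T15) additionally contains elements of type 5+1, 3+1+1+1 (184 of its 360 elements, about 51% of primes). None of the 79 primes tested shows any such pattern (for each of these groups the chance of that is below 10^-4), which rules them out. Hence G = S_4 (6T7), of order 24.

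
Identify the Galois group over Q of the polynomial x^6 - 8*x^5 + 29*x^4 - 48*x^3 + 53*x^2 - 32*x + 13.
S_4

The polynomial f is an irreducible sextic over Q, so G = Gal(f/Q) is one of the 16 transitive subgroups 6T1, ..., 6T16 of S_6. The discriminant of f is -4014080000, which is not a perfect square, so G is not contained in A_6. The transitive groups of degree 6 not contained in A_6 are: C_6 (6T1, order 6), S_3 (6T2, order 6), D_6 (6T3, order 12), C_3 x S_3 (6T5, order 18), A_4 x C_2 (6T6, order 24), S_4 (6T8, order 24), S_3 x S_3 (6T9, order 36), S_4 x C_2 (6T11, order 48), (S_3 x S_3) : C_2 (6T13, order 72), PGL(2,5) (6T14, order 120), S_6 (6T16, order 720). By Dedekind's theorem, for a prime p not dividing disc(f) the degrees of the irreducible factors of f mod p form the cycle type of an element of G. Factoring f modulo the 22 such primes p <= 97 (skipping 2, 5, 7, which divide the discriminant), each new pattern first appears at: mod 3: f = (x^3 + 2x + 2)(x^3 + x^2 + 2), pattern 3+3; mod 13: f = (x)(x + 5)(x^4 + 3x^2 + 2x + 4), pattern 4+1+1; mod 37: f = (x^2 + 3x + 17)(x^2 + 5x + 19)(x^2 + 21x + 32), pattern 2+2+2; mod 43: f = (x + 15)(x + 39)(x^2 + 6x + 13)(x^2 + 18x + 5), pattern 2+2+1+1. No other pattern occurs in this range, so the set of observed cycle types is {3+3, 4+1+1, 2+2+2, 2+2+1+1}. The candidates containing elements of all these cycle types are S_4 (6T8) of order 24, S_4 x C_2 (6T11) of order 48, PGL(2,5) (6T14) of order 120, S_6 (6T16) of order 720; the others are excluded. The observed types are precisely the cycle types that occur in S_4 (6T8) (apart from the identity). Each of the other remaining candidates has further cycle types, and by the Chebotarev density theorem the matching factorization patterns would occur for a proportion of primes equal to their share of the group: S_4 x C_2 (6T11) additionally contains elements of type 6, 4+2, 2+1+1+1+1 (17 of its 48 elements, about 35% of primes); PGL(2,5) (6T14) additionally contains elements of type 6, 5+1 (44 of its 120 elements, about 37% of primes); S_6 (6T16) additionally contains elements of type 6, 5+1, 4+2, 3+2+1, 3+1+1+1, 2+1+1+1+1 (529 of its 720 elements, about 73% of primes). None of the 22 primes tested shows any such pattern (for each of these groups the chance of that is below 10^-4), which rules them out. Hence G = S_4 (6T8), of order 24.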